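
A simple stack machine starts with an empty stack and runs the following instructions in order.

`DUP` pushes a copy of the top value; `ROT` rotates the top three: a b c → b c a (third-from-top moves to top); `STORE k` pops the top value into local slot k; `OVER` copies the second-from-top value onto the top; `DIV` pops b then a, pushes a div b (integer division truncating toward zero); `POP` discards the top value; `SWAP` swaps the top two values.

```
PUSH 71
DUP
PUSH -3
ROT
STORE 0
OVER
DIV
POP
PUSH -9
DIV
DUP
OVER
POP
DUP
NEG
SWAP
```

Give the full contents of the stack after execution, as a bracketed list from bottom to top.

PUSH 71 : 71
DUP     : 71 71
PUSH -3 : 71 71 -3
ROT     : 71 -3 71
STORE 0 : 71 -3
OVER    : 71 -3 71
DIV     : 71 0
POP     : 71
PUSH -9 : 71 -9
DIV     : -7
DUP     : -7 -7
OVER    : -7 -7 -7
POP     : -7 -7
DUP     : -7 -7 -7
NEG     : -7 -7 7
SWAP    : -7 7 -7

[-7, 7, -7]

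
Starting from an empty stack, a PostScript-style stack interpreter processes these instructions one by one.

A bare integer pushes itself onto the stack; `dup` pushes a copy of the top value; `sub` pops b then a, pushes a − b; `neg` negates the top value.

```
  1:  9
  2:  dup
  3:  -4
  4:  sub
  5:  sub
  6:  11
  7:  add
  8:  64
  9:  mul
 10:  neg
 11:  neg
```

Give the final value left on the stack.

448

9    [9]
dup  [9, 9]
-4   [9, 9, -4]
sub  [9, 13]
sub  [-4]
11   [-4, 11]
add  [7]
64   [7, 64]
mul  [448]
neg  [-448]
neg  [448]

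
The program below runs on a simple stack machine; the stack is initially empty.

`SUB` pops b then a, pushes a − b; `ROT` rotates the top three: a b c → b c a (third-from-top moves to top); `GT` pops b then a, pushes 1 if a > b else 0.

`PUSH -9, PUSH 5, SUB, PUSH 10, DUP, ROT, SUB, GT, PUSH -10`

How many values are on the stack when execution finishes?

PUSH -9  -> [-9]
PUSH 5   -> [-9, 5]
SUB      -> [-14]
PUSH 10  -> [-14, 10]
DUP      -> [-14, 10, 10]
ROT      -> [10, 10, -14]
SUB      -> [10, 24]
GT       -> [0]
PUSH -10 -> [0, -10]

2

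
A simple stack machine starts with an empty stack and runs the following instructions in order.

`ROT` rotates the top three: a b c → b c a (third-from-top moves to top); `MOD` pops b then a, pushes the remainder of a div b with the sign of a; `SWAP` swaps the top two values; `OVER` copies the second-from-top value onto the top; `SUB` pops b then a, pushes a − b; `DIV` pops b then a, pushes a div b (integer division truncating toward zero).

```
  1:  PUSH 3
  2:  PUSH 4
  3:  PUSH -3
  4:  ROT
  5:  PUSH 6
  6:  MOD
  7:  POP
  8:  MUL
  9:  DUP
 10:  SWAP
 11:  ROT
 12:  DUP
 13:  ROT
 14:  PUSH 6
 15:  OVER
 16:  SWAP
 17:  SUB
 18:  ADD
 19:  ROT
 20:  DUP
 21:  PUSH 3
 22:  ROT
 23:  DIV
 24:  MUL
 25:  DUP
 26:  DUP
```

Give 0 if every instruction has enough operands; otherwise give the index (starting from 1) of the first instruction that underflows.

PUSH 3  : 3
PUSH 4  : 3 4
PUSH -3 : 3 4 -3
ROT     : 4 -3 3
PUSH 6  : 4 -3 3 6
MOD     : 4 -3 3
POP     : 4 -3
MUL     : -12
DUP     : -12 -12
SWAP    : -12 -12
ROT  — needs 3 operands, stack has 2 → underflow

11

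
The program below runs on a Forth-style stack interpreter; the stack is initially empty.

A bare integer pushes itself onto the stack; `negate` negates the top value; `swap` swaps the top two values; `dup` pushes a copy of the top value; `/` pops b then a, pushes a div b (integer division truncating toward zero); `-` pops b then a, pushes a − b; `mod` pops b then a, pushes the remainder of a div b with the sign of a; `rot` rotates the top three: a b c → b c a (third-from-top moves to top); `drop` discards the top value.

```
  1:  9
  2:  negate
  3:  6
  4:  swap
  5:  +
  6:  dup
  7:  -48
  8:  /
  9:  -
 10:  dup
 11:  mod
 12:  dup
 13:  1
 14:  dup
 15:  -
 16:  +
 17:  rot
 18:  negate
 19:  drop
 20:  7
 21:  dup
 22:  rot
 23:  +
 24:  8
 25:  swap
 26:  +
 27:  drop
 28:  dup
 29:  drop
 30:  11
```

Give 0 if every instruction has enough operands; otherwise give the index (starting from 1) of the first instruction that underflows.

17

9       [9]
negate  [-9]
6       [-9, 6]
swap    [6, -9]
+       [-3]
dup     [-3, -3]
-48     [-3, -3, -48]
/       [-3, 0]
-       [-3]
dup     [-3, -3]
mod     [0]
dup     [0, 0]
1       [0, 0, 1]
dup     [0, 0, 1, 1]
-       [0, 0, 0]
+       [0, 0]
rot  — needs 3 operands, stack has 2 → underflow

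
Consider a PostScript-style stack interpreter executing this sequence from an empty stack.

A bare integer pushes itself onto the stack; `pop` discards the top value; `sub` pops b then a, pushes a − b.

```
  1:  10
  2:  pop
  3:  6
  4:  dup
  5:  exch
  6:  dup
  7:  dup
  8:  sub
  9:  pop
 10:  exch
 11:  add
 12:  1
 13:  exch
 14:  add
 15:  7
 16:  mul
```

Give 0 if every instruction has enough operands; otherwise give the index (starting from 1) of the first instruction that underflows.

10   -> 10
pop  -> (empty)
6    -> 6
dup  -> 6 6
exch -> 6 6
dup  -> 6 6 6
dup  -> 6 6 6 6
sub  -> 6 6 0
pop  -> 6 6
exch -> 6 6
add  -> 12
1    -> 12 1
exch -> 1 12
add  -> 13
7    -> 13 7
mul  -> 91

0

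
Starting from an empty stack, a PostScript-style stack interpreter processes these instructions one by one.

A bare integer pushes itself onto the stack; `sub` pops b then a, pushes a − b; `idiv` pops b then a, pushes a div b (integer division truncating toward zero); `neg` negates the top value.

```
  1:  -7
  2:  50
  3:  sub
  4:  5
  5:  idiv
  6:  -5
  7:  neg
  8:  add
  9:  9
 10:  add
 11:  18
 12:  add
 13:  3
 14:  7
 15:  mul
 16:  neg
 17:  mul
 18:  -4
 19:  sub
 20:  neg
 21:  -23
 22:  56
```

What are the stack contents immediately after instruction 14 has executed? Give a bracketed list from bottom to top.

-7   : [-7]
50   : [-7, 50]
sub  : [-57]
5    : [-57, 5]
idiv : [-11]
-5   : [-11, -5]
neg  : [-11, 5]
add  : [-6]
9    : [-6, 9]
add  : [3]
18   : [3, 18]
add  : [21]
3    : [21, 3]
7    : [21, 3, 7]

[21, 3, 7]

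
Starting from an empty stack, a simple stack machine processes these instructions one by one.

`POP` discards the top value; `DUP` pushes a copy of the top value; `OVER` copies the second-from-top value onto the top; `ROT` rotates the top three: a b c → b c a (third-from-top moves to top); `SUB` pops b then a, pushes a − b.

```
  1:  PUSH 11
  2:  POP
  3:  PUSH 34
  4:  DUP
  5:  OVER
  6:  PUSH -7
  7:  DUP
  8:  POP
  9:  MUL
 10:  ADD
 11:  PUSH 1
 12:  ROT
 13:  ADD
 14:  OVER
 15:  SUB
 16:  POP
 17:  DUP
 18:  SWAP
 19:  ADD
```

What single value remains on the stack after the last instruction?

-408

PUSH 11 → 11
POP     → (empty)
PUSH 34 → 34
DUP     → 34 34
OVER    → 34 34 34
PUSH -7 → 34 34 34 -7
DUP     → 34 34 34 -7 -7
POP     → 34 34 34 -7
MUL     → 34 34 -238
ADD     → 34 -204
PUSH 1  → 34 -204 1
ROT     → -204 1 34
ADD     → -204 35
OVER    → -204 35 -204
SUB     → -204 239
POP     → -204
DUP     → -204 -204
SWAP    → -204 -204
ADD     → -408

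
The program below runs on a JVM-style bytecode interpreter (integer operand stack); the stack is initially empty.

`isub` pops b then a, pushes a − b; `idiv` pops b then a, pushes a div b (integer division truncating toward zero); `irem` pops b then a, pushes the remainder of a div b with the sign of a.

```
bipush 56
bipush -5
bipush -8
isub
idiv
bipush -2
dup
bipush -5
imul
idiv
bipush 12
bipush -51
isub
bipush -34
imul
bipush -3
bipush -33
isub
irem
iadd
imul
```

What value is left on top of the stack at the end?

bipush 56  -> 56
bipush -5  -> 56 -5
bipush -8  -> 56 -5 -8
isub       -> 56 3
idiv       -> 18
bipush -2  -> 18 -2
dup        -> 18 -2 -2
bipush -5  -> 18 -2 -2 -5
imul       -> 18 -2 10
idiv       -> 18 0
bipush 12  -> 18 0 12
bipush -51 -> 18 0 12 -51
isub       -> 18 0 63
bipush -34 -> 18 0 63 -34
imul       -> 18 0 -2142
bipush -3  -> 18 0 -2142 -3
bipush -33 -> 18 0 -2142 -3 -33
isub       -> 18 0 -2142 30
irem       -> 18 0 -12
iadd       -> 18 -12
imul       -> -216

-216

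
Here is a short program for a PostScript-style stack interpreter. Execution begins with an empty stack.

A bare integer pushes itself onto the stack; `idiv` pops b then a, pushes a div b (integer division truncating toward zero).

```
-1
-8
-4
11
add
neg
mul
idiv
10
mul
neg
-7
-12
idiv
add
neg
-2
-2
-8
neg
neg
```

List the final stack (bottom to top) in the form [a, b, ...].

-1    -1
-8    -1 -8
-4    -1 -8 -4
11    -1 -8 -4 11
add   -1 -8 7
neg   -1 -8 -7
mul   -1 56
idiv  0
10    0 10
mul   0
neg   0
-7    0 -7
-12   0 -7 -12
idiv  0 0
add   0
neg   0
-2    0 -2
-2    0 -2 -2
-8    0 -2 -2 -8
neg   0 -2 -2 8
neg   0 -2 -2 -8

[0, -2, -2, -8]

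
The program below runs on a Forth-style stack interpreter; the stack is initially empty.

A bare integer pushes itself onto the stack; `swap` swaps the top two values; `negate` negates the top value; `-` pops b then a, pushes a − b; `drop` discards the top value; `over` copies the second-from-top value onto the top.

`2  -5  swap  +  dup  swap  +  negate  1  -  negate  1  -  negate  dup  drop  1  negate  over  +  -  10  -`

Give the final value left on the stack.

2      -> 2
-5     -> 2 -5
swap   -> -5 2
+      -> -3
dup    -> -3 -3
swap   -> -3 -3
+      -> -6
negate -> 6
1      -> 6 1
-      -> 5
negate -> -5
1      -> -5 1
-      -> -6
negate -> 6
dup    -> 6 6
drop   -> 6
1      -> 6 1
negate -> 6 -1
over   -> 6 -1 6
+      -> 6 5
-      -> 1
10     -> 1 10
-      -> -9

-9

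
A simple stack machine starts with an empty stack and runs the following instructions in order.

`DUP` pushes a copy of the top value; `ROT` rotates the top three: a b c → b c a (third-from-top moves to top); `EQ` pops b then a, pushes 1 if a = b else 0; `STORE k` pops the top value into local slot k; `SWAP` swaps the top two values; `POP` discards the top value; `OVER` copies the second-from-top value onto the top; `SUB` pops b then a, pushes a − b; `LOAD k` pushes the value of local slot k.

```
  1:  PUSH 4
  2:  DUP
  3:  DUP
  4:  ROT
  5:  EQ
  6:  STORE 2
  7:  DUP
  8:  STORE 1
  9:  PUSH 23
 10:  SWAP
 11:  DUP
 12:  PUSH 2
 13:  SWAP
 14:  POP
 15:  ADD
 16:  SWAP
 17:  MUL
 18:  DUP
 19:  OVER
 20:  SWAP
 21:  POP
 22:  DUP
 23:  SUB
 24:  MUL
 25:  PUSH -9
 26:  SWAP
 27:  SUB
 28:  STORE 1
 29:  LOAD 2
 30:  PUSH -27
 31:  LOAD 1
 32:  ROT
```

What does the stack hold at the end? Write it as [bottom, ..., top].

[-27, -9, 1]

PUSH 4   -> [4]
DUP      -> [4, 4]
DUP      -> [4, 4, 4]
ROT      -> [4, 4, 4]
EQ       -> [4, 1]
STORE 2  -> [4]
DUP      -> [4, 4]
STORE 1  -> [4]
PUSH 23  -> [4, 23]
SWAP     -> [23, 4]
DUP      -> [23, 4, 4]
PUSH 2   -> [23, 4, 4, 2]
SWAP     -> [23, 4, 2, 4]
POP      -> [23, 4, 2]
ADD      -> [23, 6]
SWAP     -> [6, 23]
MUL      -> [138]
DUP      -> [138, 138]
OVER     -> [138, 138, 138]
SWAP     -> [138, 138, 138]
POP      -> [138, 138]
DUP      -> [138, 138, 138]
SUB      -> [138, 0]
MUL      -> [0]
PUSH -9  -> [0, -9]
SWAP     -> [-9, 0]
SUB      -> [-9]
STORE 1  -> []
LOAD 2   -> [1]
PUSH -27 -> [1, -27]
LOAD 1   -> [1, -27, -9]
ROT      -> [-27, -9, 1]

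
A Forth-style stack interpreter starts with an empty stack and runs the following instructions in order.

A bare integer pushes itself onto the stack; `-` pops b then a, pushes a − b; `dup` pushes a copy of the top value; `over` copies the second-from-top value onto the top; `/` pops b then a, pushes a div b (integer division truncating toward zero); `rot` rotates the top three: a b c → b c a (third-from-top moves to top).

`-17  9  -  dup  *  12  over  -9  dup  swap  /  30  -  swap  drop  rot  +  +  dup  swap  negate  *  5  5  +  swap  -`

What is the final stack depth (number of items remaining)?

-17    → -17
9      → -17 9
-      → -26
dup    → -26 -26
*      → 676
12     → 676 12
over   → 676 12 676
-9     → 676 12 676 -9
dup    → 676 12 676 -9 -9
swap   → 676 12 676 -9 -9
/      → 676 12 676 1
30     → 676 12 676 1 30
-      → 676 12 676 -29
swap   → 676 12 -29 676
drop   → 676 12 -29
rot    → 12 -29 676
+      → 12 647
+      → 659
dup    → 659 659
swap   → 659 659
negate → 659 -659
*      → -434281
5      → -434281 5
5      → -434281 5 5
+      → -434281 10
swap   → 10 -434281
-      → 434291

1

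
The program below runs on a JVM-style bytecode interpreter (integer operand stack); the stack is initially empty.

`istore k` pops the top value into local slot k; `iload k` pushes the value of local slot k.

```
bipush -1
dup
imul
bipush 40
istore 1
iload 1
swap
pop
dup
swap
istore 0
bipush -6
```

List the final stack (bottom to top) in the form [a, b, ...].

[40, -6]

bipush -1 -> [-1]
dup       -> [-1, -1]
imul      -> [1]
bipush 40 -> [1, 40]
istore 1  -> [1]
iload 1   -> [1, 40]
swap      -> [40, 1]
pop       -> [40]
dup       -> [40, 40]
swap      -> [40, 40]
istore 0  -> [40]
bipush -6 -> [40, -6]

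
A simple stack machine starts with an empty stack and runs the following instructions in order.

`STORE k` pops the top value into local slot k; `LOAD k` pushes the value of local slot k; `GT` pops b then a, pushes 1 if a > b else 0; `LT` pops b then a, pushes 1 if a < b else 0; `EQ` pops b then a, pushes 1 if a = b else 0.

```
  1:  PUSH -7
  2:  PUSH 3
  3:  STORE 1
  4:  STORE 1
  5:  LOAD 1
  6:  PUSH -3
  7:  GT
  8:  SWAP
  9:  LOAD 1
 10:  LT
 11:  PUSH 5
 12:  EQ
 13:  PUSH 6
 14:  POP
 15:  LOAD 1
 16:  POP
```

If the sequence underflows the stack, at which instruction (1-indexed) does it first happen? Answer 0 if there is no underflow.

8

PUSH -7 : [-7]
PUSH 3  : [-7, 3]
STORE 1 : [-7]
STORE 1 : []
LOAD 1  : [-7]
PUSH -3 : [-7, -3]
GT      : [0]
SWAP  — needs 2 operands, stack has 1 → underflow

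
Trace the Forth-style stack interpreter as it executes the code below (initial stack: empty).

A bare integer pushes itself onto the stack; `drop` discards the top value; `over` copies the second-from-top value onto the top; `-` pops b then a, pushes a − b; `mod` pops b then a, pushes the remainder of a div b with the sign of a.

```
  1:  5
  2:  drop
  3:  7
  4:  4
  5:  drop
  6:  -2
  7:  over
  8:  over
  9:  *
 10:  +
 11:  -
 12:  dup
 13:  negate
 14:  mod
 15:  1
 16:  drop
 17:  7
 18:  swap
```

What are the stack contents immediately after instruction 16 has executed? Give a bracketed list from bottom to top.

[0]

5       [5]
drop    []
7       [7]
4       [7, 4]
drop    [7]
-2      [7, -2]
over    [7, -2, 7]
over    [7, -2, 7, -2]
*       [7, -2, -14]
+       [7, -16]
-       [23]
dup     [23, 23]
negate  [23, -23]
mod     [0]
1       [0, 1]
drop    [0]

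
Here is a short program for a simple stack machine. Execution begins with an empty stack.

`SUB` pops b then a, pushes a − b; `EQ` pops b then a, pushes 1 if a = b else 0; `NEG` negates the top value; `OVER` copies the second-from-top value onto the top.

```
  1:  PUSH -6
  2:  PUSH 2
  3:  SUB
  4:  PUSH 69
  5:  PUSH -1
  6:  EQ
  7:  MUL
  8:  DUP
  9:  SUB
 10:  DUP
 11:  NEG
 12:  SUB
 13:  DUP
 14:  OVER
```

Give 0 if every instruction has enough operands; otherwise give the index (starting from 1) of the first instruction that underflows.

PUSH -6 → [-6]
PUSH 2  → [-6, 2]
SUB     → [-8]
PUSH 69 → [-8, 69]
PUSH -1 → [-8, 69, -1]
EQ      → [-8, 0]
MUL     → [0]
DUP     → [0, 0]
SUB     → [0]
DUP     → [0, 0]
NEG     → [0, 0]
SUB     → [0]
DUP     → [0, 0]
OVER    → [0, 0, 0]

0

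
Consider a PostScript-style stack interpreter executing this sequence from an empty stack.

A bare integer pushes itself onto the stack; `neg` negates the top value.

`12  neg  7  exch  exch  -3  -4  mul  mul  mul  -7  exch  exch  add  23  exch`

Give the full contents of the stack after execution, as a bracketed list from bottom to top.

12   → 12
neg  → -12
7    → -12 7
exch → 7 -12
exch → -12 7
-3   → -12 7 -3
-4   → -12 7 -3 -4
mul  → -12 7 12
mul  → -12 84
mul  → -1008
-7   → -1008 -7
exch → -7 -1008
exch → -1008 -7
add  → -1015
23   → -1015 23
exch → 23 -1015

[23, -1015]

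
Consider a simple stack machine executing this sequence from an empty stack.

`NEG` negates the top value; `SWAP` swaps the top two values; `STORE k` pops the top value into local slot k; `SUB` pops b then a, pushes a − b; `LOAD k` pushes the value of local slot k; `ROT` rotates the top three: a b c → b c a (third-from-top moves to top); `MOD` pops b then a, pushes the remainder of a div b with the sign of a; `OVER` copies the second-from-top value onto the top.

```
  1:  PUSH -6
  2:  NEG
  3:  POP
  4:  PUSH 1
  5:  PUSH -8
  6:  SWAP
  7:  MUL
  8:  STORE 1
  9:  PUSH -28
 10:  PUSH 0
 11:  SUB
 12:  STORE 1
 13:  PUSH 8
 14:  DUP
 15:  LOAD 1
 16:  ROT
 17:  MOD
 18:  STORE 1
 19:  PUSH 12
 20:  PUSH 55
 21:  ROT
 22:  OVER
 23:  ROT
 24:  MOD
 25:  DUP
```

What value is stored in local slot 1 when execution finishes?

-4

PUSH -6  : [-6]
NEG      : [6]
POP      : []
PUSH 1   : [1]
PUSH -8  : [1, -8]
SWAP     : [-8, 1]
MUL      : [-8]
STORE 1  : []
PUSH -28 : [-28]
PUSH 0   : [-28, 0]
SUB      : [-28]
STORE 1  : []
PUSH 8   : [8]
DUP      : [8, 8]
LOAD 1   : [8, 8, -28]
ROT      : [8, -28, 8]
MOD      : [8, -4]
STORE 1  : [8]
PUSH 12  : [8, 12]
PUSH 55  : [8, 12, 55]
ROT      : [12, 55, 8]
OVER     : [12, 55, 8, 55]
ROT      : [12, 8, 55, 55]
MOD      : [12, 8, 0]
DUP      : [12, 8, 0, 0]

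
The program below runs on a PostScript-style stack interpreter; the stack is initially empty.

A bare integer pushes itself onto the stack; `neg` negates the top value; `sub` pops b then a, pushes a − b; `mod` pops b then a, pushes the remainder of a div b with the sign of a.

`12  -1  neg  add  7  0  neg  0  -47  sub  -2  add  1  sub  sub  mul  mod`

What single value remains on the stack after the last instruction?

13

12  : 12
-1  : 12 -1
neg : 12 1
add : 13
7   : 13 7
0   : 13 7 0
neg : 13 7 0
0   : 13 7 0 0
-47 : 13 7 0 0 -47
sub : 13 7 0 47
-2  : 13 7 0 47 -2
add : 13 7 0 45
1   : 13 7 0 45 1
sub : 13 7 0 44
sub : 13 7 -44
mul : 13 -308
mod : 13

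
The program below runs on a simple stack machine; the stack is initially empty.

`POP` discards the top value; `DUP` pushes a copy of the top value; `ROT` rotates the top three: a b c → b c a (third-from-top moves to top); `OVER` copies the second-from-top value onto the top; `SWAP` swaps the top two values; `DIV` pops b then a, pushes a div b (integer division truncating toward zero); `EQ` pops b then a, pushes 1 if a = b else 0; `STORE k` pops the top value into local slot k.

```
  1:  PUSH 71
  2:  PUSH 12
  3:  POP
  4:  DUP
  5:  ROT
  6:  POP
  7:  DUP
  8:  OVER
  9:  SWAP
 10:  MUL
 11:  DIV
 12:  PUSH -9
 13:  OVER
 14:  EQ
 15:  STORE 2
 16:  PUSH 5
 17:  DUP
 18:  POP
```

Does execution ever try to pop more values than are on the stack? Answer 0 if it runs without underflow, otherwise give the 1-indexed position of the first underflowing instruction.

5

PUSH 71 → 71
PUSH 12 → 71 12
POP     → 71
DUP     → 71 71
ROT  — needs 3 operands, stack has 2 → underflow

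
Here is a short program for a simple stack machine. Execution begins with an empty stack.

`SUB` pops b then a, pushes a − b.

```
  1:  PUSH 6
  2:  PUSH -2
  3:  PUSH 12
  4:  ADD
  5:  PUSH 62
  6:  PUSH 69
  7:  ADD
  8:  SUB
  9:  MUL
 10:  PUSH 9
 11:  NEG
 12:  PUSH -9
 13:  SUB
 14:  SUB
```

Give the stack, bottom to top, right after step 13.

[-726, 0]

PUSH 6   [6]
PUSH -2  [6, -2]
PUSH 12  [6, -2, 12]
ADD      [6, 10]
PUSH 62  [6, 10, 62]
PUSH 69  [6, 10, 62, 69]
ADD      [6, 10, 131]
SUB      [6, -121]
MUL      [-726]
PUSH 9   [-726, 9]
NEG      [-726, -9]
PUSH -9  [-726, -9, -9]
SUB      [-726, 0]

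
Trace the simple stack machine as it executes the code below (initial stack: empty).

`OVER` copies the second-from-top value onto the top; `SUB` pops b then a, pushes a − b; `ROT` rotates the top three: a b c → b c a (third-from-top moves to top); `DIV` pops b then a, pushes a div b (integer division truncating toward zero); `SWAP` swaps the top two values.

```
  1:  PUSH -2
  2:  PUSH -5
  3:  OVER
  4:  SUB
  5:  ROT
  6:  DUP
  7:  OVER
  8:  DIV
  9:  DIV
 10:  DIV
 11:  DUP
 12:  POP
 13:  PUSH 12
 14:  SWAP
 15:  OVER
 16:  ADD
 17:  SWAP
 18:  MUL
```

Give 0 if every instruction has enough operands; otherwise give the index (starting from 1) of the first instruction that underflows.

PUSH -2 -> -2
PUSH -5 -> -2 -5
OVER    -> -2 -5 -2
SUB     -> -2 -3
ROT  — needs 3 operands, stack has 2 → underflow

5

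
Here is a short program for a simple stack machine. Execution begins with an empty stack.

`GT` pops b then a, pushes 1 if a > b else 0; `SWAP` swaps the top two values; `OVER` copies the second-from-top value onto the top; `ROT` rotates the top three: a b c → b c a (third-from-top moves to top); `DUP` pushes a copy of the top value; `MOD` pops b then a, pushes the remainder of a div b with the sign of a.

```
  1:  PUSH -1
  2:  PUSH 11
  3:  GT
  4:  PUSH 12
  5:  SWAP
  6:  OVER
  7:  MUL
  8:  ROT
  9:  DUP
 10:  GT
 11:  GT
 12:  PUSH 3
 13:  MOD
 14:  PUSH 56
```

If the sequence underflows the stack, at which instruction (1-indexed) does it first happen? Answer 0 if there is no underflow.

PUSH -1 → -1
PUSH 11 → -1 11
GT      → 0
PUSH 12 → 0 12
SWAP    → 12 0
OVER    → 12 0 12
MUL     → 12 0
ROT  — needs 3 operands, stack has 2 → underflow

8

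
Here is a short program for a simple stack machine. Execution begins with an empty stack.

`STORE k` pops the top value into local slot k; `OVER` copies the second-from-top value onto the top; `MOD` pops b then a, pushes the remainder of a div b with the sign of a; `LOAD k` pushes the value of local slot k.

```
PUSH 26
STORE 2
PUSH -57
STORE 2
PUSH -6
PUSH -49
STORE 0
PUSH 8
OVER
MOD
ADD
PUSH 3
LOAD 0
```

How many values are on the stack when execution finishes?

PUSH 26   26
STORE 2   (empty)
PUSH -57  -57
STORE 2   (empty)
PUSH -6   -6
PUSH -49  -6 -49
STORE 0   -6
PUSH 8    -6 8
OVER      -6 8 -6
MOD       -6 2
ADD       -4
PUSH 3    -4 3
LOAD 0    -4 3 -49

3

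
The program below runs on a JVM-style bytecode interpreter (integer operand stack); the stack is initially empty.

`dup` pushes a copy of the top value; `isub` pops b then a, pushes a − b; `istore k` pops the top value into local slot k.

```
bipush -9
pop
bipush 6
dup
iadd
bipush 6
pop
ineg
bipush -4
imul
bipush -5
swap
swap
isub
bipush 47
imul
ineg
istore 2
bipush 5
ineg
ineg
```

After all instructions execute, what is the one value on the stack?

bipush -9 -> -9
pop       -> (empty)
bipush 6  -> 6
dup       -> 6 6
iadd      -> 12
bipush 6  -> 12 6
pop       -> 12
ineg      -> -12
bipush -4 -> -12 -4
imul      -> 48
bipush -5 -> 48 -5
swap      -> -5 48
swap      -> 48 -5
isub      -> 53
bipush 47 -> 53 47
imul      -> 2491
ineg      -> -2491
istore 2  -> (empty)
bipush 5  -> 5
ineg      -> -5
ineg      -> 5

5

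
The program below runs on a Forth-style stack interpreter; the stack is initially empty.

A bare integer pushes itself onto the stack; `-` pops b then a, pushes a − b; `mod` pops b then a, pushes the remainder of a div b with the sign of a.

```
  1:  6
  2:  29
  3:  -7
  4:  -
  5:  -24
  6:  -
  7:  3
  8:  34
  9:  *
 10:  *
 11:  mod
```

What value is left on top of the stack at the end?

6

6    [6]
29   [6, 29]
-7   [6, 29, -7]
-    [6, 36]
-24  [6, 36, -24]
-    [6, 60]
3    [6, 60, 3]
34   [6, 60, 3, 34]
*    [6, 60, 102]
*    [6, 6120]
mod  [6]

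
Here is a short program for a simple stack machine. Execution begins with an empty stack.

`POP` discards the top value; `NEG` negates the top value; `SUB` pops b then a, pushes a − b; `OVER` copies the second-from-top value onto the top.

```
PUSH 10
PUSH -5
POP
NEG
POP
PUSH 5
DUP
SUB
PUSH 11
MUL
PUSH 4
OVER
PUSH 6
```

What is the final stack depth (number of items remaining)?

4

PUSH 10  [10]
PUSH -5  [10, -5]
POP      [10]
NEG      [-10]
POP      []
PUSH 5   [5]
DUP      [5, 5]
SUB      [0]
PUSH 11  [0, 11]
MUL      [0]
PUSH 4   [0, 4]
OVER     [0, 4, 0]
PUSH 6   [0, 4, 0, 6]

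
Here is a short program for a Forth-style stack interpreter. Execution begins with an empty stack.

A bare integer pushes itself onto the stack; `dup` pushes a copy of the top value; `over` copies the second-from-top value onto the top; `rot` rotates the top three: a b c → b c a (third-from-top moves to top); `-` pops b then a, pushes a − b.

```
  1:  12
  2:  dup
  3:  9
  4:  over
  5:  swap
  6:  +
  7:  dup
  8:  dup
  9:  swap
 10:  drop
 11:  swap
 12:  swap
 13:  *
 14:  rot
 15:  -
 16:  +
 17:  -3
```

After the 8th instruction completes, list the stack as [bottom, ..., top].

12   -> 12
dup  -> 12 12
9    -> 12 12 9
over -> 12 12 9 12
swap -> 12 12 12 9
+    -> 12 12 21
dup  -> 12 12 21 21
dup  -> 12 12 21 21 21

[12, 12, 21, 21, 21]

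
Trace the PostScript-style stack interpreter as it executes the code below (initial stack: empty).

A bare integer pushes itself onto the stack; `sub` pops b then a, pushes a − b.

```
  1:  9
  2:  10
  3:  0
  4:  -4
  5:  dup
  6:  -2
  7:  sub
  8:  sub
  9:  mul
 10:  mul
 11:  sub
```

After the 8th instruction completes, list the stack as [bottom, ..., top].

9   : 9
10  : 9 10
0   : 9 10 0
-4  : 9 10 0 -4
dup : 9 10 0 -4 -4
-2  : 9 10 0 -4 -4 -2
sub : 9 10 0 -4 -2
sub : 9 10 0 -2

[9, 10, 0, -2]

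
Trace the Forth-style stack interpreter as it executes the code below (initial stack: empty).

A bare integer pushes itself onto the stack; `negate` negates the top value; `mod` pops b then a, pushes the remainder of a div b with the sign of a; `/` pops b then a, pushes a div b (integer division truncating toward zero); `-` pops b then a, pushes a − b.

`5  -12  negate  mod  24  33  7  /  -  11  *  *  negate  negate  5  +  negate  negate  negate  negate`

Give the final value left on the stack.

5       5
-12     5 -12
negate  5 12
mod     5
24      5 24
33      5 24 33
7       5 24 33 7
/       5 24 4
-       5 20
11      5 20 11
*       5 220
*       1100
negate  -1100
negate  1100
5       1100 5
+       1105
negate  -1105
negate  1105
negate  -1105
negate  1105

1105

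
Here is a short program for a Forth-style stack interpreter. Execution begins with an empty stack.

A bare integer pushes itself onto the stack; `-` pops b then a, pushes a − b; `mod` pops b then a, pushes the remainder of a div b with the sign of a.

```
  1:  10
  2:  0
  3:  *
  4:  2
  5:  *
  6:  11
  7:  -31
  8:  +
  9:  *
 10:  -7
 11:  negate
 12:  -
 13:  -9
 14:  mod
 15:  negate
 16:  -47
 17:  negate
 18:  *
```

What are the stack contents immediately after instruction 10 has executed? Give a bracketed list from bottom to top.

[0, -7]

10  : [10]
0   : [10, 0]
*   : [0]
2   : [0, 2]
*   : [0]
11  : [0, 11]
-31 : [0, 11, -31]
+   : [0, -20]
*   : [0]
-7  : [0, -7]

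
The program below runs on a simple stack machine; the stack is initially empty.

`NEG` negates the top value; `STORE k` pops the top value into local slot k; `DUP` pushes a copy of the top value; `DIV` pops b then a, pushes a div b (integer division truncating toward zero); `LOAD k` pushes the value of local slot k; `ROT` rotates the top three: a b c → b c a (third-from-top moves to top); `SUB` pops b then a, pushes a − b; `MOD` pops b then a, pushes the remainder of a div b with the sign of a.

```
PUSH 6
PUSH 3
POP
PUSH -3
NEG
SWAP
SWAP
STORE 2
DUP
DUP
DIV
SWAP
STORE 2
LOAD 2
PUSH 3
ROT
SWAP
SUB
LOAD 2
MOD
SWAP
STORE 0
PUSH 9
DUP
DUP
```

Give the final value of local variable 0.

6

PUSH 6  → 6
PUSH 3  → 6 3
POP     → 6
PUSH -3 → 6 -3
NEG     → 6 3
SWAP    → 3 6
SWAP    → 6 3
STORE 2 → 6
DUP     → 6 6
DUP     → 6 6 6
DIV     → 6 1
SWAP    → 1 6
STORE 2 → 1
LOAD 2  → 1 6
PUSH 3  → 1 6 3
ROT     → 6 3 1
SWAP    → 6 1 3
SUB     → 6 -2
LOAD 2  → 6 -2 6
MOD     → 6 -2
SWAP    → -2 6
STORE 0 → -2
PUSH 9  → -2 9
DUP     → -2 9 9
DUP     → -2 9 9 9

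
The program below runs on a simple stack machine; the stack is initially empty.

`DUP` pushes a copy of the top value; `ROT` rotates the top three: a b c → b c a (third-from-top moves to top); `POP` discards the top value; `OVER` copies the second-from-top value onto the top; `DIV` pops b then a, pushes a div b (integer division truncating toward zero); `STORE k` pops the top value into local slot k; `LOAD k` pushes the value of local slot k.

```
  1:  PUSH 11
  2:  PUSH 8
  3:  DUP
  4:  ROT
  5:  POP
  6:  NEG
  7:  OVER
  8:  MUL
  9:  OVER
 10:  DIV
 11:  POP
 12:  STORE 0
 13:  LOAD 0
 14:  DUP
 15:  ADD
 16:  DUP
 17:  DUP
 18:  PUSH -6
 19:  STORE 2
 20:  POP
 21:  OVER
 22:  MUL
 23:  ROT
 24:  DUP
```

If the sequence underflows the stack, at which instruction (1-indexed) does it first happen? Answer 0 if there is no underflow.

PUSH 11  [11]
PUSH 8   [11, 8]
DUP      [11, 8, 8]
ROT      [8, 8, 11]
POP      [8, 8]
NEG      [8, -8]
OVER     [8, -8, 8]
MUL      [8, -64]
OVER     [8, -64, 8]
DIV      [8, -8]
POP      [8]
STORE 0  []
LOAD 0   [8]
DUP      [8, 8]
ADD      [16]
DUP      [16, 16]
DUP      [16, 16, 16]
PUSH -6  [16, 16, 16, -6]
STORE 2  [16, 16, 16]
POP      [16, 16]
OVER     [16, 16, 16]
MUL      [16, 256]
ROT  — needs 3 operands, stack has 2 → underflow

23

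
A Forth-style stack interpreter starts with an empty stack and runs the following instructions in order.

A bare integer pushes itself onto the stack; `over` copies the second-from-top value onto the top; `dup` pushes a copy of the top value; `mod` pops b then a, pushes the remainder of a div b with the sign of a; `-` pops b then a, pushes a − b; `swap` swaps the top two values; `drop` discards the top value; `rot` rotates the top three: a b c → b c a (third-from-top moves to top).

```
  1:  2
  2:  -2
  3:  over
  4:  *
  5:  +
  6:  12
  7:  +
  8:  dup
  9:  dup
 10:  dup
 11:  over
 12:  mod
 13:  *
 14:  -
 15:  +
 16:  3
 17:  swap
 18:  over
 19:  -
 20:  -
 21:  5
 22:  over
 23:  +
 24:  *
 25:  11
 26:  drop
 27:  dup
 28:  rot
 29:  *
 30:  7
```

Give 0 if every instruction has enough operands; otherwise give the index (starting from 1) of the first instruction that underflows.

2    → [2]
-2   → [2, -2]
over → [2, -2, 2]
*    → [2, -4]
+    → [-2]
12   → [-2, 12]
+    → [10]
dup  → [10, 10]
dup  → [10, 10, 10]
dup  → [10, 10, 10, 10]
over → [10, 10, 10, 10, 10]
mod  → [10, 10, 10, 0]
*    → [10, 10, 0]
-    → [10, 10]
+    → [20]
3    → [20, 3]
swap → [3, 20]
over → [3, 20, 3]
-    → [3, 17]
-    → [-14]
5    → [-14, 5]
over → [-14, 5, -14]
+    → [-14, -9]
*    → [126]
11   → [126, 11]
drop → [126]
dup  → [126, 126]
rot  — needs 3 operands, stack has 2 → underflow

28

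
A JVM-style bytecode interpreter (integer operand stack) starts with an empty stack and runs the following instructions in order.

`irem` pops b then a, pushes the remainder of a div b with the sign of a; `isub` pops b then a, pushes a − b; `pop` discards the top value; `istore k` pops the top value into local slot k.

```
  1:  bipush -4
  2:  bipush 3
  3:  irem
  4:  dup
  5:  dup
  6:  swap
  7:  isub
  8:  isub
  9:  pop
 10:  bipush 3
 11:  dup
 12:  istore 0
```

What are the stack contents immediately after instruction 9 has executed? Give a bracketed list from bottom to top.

[]

bipush -4 → [-4]
bipush 3  → [-4, 3]
irem      → [-1]
dup       → [-1, -1]
dup       → [-1, -1, -1]
swap      → [-1, -1, -1]
isub      → [-1, 0]
isub      → [-1]
pop       → []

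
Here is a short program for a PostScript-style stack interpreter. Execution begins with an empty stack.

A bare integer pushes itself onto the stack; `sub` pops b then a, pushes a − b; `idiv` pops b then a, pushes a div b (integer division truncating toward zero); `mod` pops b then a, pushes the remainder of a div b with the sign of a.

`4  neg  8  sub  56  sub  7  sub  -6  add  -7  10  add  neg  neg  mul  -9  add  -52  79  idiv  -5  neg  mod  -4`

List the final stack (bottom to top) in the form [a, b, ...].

4     [4]
neg   [-4]
8     [-4, 8]
sub   [-12]
56    [-12, 56]
sub   [-68]
7     [-68, 7]
sub   [-75]
-6    [-75, -6]
add   [-81]
-7    [-81, -7]
10    [-81, -7, 10]
add   [-81, 3]
neg   [-81, -3]
neg   [-81, 3]
mul   [-243]
-9    [-243, -9]
add   [-252]
-52   [-252, -52]
79    [-252, -52, 79]
idiv  [-252, 0]
-5    [-252, 0, -5]
neg   [-252, 0, 5]
mod   [-252, 0]
-4    [-252, 0, -4]

[-252, 0, -4]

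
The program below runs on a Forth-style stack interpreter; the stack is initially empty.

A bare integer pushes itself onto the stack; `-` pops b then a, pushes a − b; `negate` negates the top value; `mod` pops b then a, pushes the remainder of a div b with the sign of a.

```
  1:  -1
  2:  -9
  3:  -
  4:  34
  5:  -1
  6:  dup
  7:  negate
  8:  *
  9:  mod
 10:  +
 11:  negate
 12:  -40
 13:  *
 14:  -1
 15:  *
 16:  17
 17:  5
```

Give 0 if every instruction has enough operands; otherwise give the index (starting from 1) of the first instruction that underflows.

0

-1     : [-1]
-9     : [-1, -9]
-      : [8]
34     : [8, 34]
-1     : [8, 34, -1]
dup    : [8, 34, -1, -1]
negate : [8, 34, -1, 1]
*      : [8, 34, -1]
mod    : [8, 0]
+      : [8]
negate : [-8]
-40    : [-8, -40]
*      : [320]
-1     : [320, -1]
*      : [-320]
17     : [-320, 17]
5      : [-320, 17, 5]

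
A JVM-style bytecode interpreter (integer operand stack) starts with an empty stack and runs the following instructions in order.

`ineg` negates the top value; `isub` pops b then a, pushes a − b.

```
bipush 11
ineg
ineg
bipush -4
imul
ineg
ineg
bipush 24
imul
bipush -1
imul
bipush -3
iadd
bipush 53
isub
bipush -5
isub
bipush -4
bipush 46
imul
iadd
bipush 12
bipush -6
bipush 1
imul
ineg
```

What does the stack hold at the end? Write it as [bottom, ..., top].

bipush 11  [11]
ineg       [-11]
ineg       [11]
bipush -4  [11, -4]
imul       [-44]
ineg       [44]
ineg       [-44]
bipush 24  [-44, 24]
imul       [-1056]
bipush -1  [-1056, -1]
imul       [1056]
bipush -3  [1056, -3]
iadd       [1053]
bipush 53  [1053, 53]
isub       [1000]
bipush -5  [1000, -5]
isub       [1005]
bipush -4  [1005, -4]
bipush 46  [1005, -4, 46]
imul       [1005, -184]
iadd       [821]
bipush 12  [821, 12]
bipush -6  [821, 12, -6]
bipush 1   [821, 12, -6, 1]
imul       [821, 12, -6]
ineg       [821, 12, 6]

[821, 12, 6]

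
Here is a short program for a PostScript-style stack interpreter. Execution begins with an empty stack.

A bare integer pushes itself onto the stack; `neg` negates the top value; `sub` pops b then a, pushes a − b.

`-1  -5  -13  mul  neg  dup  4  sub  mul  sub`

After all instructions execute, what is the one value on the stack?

-1  → [-1]
-5  → [-1, -5]
-13 → [-1, -5, -13]
mul → [-1, 65]
neg → [-1, -65]
dup → [-1, -65, -65]
4   → [-1, -65, -65, 4]
sub → [-1, -65, -69]
mul → [-1, 4485]
sub → [-4486]

-4486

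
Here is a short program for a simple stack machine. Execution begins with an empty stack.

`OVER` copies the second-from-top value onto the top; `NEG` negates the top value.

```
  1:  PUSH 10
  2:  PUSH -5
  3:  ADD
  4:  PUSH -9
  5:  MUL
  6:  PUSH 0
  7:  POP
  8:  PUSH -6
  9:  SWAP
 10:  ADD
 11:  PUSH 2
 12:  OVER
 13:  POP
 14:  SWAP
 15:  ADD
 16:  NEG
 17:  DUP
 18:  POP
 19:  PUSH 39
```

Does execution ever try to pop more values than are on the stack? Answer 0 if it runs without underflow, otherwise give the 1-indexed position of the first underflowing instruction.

PUSH 10 : 10
PUSH -5 : 10 -5
ADD     : 5
PUSH -9 : 5 -9
MUL     : -45
PUSH 0  : -45 0
POP     : -45
PUSH -6 : -45 -6
SWAP    : -6 -45
ADD     : -51
PUSH 2  : -51 2
OVER    : -51 2 -51
POP     : -51 2
SWAP    : 2 -51
ADD     : -49
NEG     : 49
DUP     : 49 49
POP     : 49
PUSH 39 : 49 39

0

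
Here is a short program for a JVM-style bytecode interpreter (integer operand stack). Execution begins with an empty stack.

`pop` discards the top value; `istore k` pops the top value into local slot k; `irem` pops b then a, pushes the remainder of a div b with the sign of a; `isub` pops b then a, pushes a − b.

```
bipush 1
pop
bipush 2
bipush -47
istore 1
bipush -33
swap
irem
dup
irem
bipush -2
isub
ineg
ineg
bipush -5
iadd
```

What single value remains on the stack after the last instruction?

bipush 1   → 1
pop        → (empty)
bipush 2   → 2
bipush -47 → 2 -47
istore 1   → 2
bipush -33 → 2 -33
swap       → -33 2
irem       → -1
dup        → -1 -1
irem       → 0
bipush -2  → 0 -2
isub       → 2
ineg       → -2
ineg       → 2
bipush -5  → 2 -5
iadd       → -3

-3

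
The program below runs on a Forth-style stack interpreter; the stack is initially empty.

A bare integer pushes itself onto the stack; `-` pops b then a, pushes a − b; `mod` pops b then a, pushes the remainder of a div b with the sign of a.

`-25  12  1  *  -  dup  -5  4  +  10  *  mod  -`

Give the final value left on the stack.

-30

-25 -> [-25]
12  -> [-25, 12]
1   -> [-25, 12, 1]
*   -> [-25, 12]
-   -> [-37]
dup -> [-37, -37]
-5  -> [-37, -37, -5]
4   -> [-37, -37, -5, 4]
+   -> [-37, -37, -1]
10  -> [-37, -37, -1, 10]
*   -> [-37, -37, -10]
mod -> [-37, -7]
-   -> [-30]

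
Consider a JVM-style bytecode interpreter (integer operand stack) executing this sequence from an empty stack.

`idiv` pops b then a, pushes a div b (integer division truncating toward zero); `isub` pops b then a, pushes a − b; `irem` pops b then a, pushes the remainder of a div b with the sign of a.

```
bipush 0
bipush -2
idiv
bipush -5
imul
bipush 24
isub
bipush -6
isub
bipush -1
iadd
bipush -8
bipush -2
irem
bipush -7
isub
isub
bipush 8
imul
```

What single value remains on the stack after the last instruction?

-208

bipush 0  → [0]
bipush -2 → [0, -2]
idiv      → [0]
bipush -5 → [0, -5]
imul      → [0]
bipush 24 → [0, 24]
isub      → [-24]
bipush -6 → [-24, -6]
isub      → [-18]
bipush -1 → [-18, -1]
iadd      → [-19]
bipush -8 → [-19, -8]
bipush -2 → [-19, -8, -2]
irem      → [-19, 0]
bipush -7 → [-19, 0, -7]
isub      → [-19, 7]
isub      → [-26]
bipush 8  → [-26, 8]
imul      → [-208]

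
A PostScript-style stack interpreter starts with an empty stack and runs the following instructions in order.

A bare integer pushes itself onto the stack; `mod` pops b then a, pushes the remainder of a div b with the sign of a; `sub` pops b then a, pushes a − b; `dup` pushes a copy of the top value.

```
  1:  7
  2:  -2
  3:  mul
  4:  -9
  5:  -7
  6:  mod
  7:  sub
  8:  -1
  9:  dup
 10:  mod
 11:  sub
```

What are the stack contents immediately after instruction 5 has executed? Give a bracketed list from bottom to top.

[-14, -9, -7]

7   : [7]
-2  : [7, -2]
mul : [-14]
-9  : [-14, -9]
-7  : [-14, -9, -7]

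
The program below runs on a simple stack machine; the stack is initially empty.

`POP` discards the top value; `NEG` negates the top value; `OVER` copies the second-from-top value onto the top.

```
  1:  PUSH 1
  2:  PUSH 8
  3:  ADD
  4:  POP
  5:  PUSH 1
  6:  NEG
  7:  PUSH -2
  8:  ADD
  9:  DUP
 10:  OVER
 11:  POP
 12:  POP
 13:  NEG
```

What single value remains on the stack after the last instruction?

3

PUSH 1  : 1
PUSH 8  : 1 8
ADD     : 9
POP     : (empty)
PUSH 1  : 1
NEG     : -1
PUSH -2 : -1 -2
ADD     : -3
DUP     : -3 -3
OVER    : -3 -3 -3
POP     : -3 -3
POP     : -3
NEG     : 3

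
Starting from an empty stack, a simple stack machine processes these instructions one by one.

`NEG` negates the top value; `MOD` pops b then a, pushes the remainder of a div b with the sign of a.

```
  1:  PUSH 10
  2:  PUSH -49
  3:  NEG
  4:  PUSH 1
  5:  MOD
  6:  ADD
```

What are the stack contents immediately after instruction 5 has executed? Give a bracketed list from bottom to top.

PUSH 10   10
PUSH -49  10 -49
NEG       10 49
PUSH 1    10 49 1
MOD       10 0

[10, 0]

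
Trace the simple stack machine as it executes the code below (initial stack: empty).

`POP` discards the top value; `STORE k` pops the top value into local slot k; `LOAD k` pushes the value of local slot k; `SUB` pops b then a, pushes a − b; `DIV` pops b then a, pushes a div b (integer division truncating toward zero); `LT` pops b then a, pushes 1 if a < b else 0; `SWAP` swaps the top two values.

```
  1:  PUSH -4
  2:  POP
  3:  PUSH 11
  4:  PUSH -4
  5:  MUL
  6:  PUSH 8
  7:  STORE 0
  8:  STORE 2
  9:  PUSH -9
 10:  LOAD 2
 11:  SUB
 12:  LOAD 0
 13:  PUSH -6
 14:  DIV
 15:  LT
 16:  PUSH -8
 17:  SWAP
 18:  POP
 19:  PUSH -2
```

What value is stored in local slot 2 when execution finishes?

PUSH -4 -> -4
POP     -> (empty)
PUSH 11 -> 11
PUSH -4 -> 11 -4
MUL     -> -44
PUSH 8  -> -44 8
STORE 0 -> -44
STORE 2 -> (empty)
PUSH -9 -> -9
LOAD 2  -> -9 -44
SUB     -> 35
LOAD 0  -> 35 8
PUSH -6 -> 35 8 -6
DIV     -> 35 -1
LT      -> 0
PUSH -8 -> 0 -8
SWAP    -> -8 0
POP     -> -8
PUSH -2 -> -8 -2

-44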